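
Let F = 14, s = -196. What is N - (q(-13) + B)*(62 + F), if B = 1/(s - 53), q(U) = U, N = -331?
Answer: 163669/249 ≈ 657.30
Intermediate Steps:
B = -1/249 (B = 1/(-196 - 53) = 1/(-249) = -1/249 ≈ -0.0040161)
N - (q(-13) + B)*(62 + F) = -331 - (-13 - 1/249)*(62 + 14) = -331 - (-3238)*76/249 = -331 - 1*(-246088/249) = -331 + 246088/249 = 163669/249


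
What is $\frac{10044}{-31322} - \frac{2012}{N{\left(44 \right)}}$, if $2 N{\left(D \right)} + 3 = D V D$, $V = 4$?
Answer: $- \frac{101895166}{121231801} \approx -0.8405$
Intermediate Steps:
$N{\left(D \right)} = - \frac{3}{2} + 2 D^{2}$ ($N{\left(D \right)} = - \frac{3}{2} + \frac{D 4 D}{2} = - \frac{3}{2} + \frac{4 D D}{2} = - \frac{3}{2} + \frac{4 D^{2}}{2} = - \frac{3}{2} + 2 D^{2}$)
$\frac{10044}{-31322} - \frac{2012}{N{\left(44 \right)}} = \frac{10044}{-31322} - \frac{2012}{- \frac{3}{2} + 2 \cdot 44^{2}} = 10044 \left(- \frac{1}{31322}\right) - \frac{2012}{- \frac{3}{2} + 2 \cdot 1936} = - \frac{5022}{15661} - \frac{2012}{- \frac{3}{2} + 3872} = - \frac{5022}{15661} - \frac{2012}{\frac{7741}{2}} = - \frac{5022}{15661} - \frac{4024}{7741} = - \frac{101895166}{121231801}$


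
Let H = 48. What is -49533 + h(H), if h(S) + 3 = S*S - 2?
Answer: -47234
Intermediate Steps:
h(S) = -5 + S**2 (h(S) = -3 + (S*S - 2) = -3 + (S**2 - 2) = -3 + (-2 + S**2) = -5 + S**2)
-49533 + h(H) = -49533 + (-5 + 48**2) = -49533 + (-5 + 2304) = -49533 + 2299 = -47234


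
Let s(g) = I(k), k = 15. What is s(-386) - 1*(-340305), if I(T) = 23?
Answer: 340328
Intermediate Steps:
s(g) = 23
s(-386) - 1*(-340305) = 23 - 1*(-340305) = 23 + 340305 = 340328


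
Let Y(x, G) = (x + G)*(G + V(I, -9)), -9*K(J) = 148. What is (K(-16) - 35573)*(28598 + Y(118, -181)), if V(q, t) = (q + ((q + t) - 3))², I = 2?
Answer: -11521050545/9 ≈ -1.2801e+9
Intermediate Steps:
K(J) = -148/9 (K(J) = -⅑*148 = -148/9)
V(q, t) = (-3 + t + 2*q)² (V(q, t) = (q + (-3 + q + t))² = (-3 + t + 2*q)²)
Y(x, G) = (64 + G)*(G + x) (Y(x, G) = (x + G)*(G + (-3 - 9 + 2*2)²) = (G + x)*(G + (-3 - 9 + 4)²) = (G + x)*(G + (-8)²) = (G + x)*(G + 64) = (G + x)*(64 + G) = (64 + G)*(G + x))
(K(-16) - 35573)*(28598 + Y(118, -181)) = (-148/9 - 35573)*(28598 + ((-181)² + 64*(-181) + 64*118 - 181*118)) = -320305*(28598 + (32761 - 11584 + 7552 - 21358))/9 = -320305*(28598 + 7371)/9 = -320305/9*35969 = -11521050545/9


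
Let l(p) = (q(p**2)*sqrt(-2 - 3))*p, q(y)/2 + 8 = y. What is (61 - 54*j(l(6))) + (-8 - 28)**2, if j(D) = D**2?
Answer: 30483277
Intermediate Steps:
q(y) = -16 + 2*y
l(p) = I*p*sqrt(5)*(-16 + 2*p**2) (l(p) = ((-16 + 2*p**2)*sqrt(-2 - 3))*p = ((-16 + 2*p**2)*sqrt(-5))*p = ((-16 + 2*p**2)*(I*sqrt(5)))*p = (I*sqrt(5)*(-16 + 2*p**2))*p = I*p*sqrt(5)*(-16 + 2*p**2))
(61 - 54*j(l(6))) + (-8 - 28)**2 = (61 - 54*(-720*(-8 + 6**2)**2)) + (-8 - 28)**2 = (61 - 54*(-720*(-8 + 36)**2)) + (-36)**2 = (61 - 54*(2*I*6*sqrt(5)*28)**2) + 1296 = (61 - 54*(336*I*sqrt(5))**2) + 1296 = (61 - 54*(-564480)) + 1296 = (61 + 30481920) + 1296 = 30481981 + 1296 = 30483277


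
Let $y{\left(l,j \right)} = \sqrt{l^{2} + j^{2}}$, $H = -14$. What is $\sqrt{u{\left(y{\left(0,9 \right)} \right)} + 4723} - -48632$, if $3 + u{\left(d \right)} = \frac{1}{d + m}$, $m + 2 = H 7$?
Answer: $48632 + \frac{\sqrt{39086229}}{91} \approx 48701.0$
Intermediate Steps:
$m = -100$ ($m = -2 - 98 = -100$)
$y{\left(l,j \right)} = \sqrt{j^{2} + l^{2}}$
$u{\left(d \right)} = -3 + \frac{1}{-100 + d}$ ($u{\left(d \right)} = -3 + \frac{1}{d - 100} = -3 + \frac{1}{-100 + d}$)
$\sqrt{u{\left(y{\left(0,9 \right)} \right)} + 4723} - -48632 = \sqrt{\frac{301 - 3 \sqrt{9^{2} + 0^{2}}}{-100 + \sqrt{9^{2} + 0^{2}}} + 4723} - -48632 = \sqrt{\frac{301 - 3 \sqrt{81 + 0}}{-100 + \sqrt{81 + 0}} + 4723} + 48632 = \sqrt{\frac{301 - 3 \sqrt{81}}{-100 + \sqrt{81}} + 4723} + 48632 = \sqrt{\frac{301 - 27}{-100 + 9} + 4723} + 48632 = \sqrt{\frac{301 - 27}{-91} + 4723} + 48632 = \sqrt{\left(- \frac{1}{91}\right) 274 + 4723} + 48632 = \sqrt{- \frac{274}{91} + 4723} + 48632 = \sqrt{\frac{429519}{91}} + 48632 = \frac{\sqrt{39086229}}{91} + 48632 = 48632 + \frac{\sqrt{39086229}}{91}$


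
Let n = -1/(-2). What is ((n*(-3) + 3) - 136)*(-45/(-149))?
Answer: -12105/298 ≈ -40.621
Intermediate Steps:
n = ½ (n = -1*(-½) = ½ ≈ 0.50000)
((n*(-3) + 3) - 136)*(-45/(-149)) = (((½)*(-3) + 3) - 136)*(-45/(-149)) = ((-3/2 + 3) - 136)*(-45*(-1/149)) = (3/2 - 136)*(45/149) = -269/2*45/149 = -12105/298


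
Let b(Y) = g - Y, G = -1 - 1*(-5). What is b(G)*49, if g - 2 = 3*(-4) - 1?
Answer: -735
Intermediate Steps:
G = 4 (G = -1 + 5 = 4)
g = -11 (g = 2 + (3*(-4) - 1) = 2 + (-12 - 1) = 2 - 13 = -11)
b(Y) = -11 - Y
b(G)*49 = (-11 - 1*4)*49 = (-11 - 4)*49 = -15*49 = -735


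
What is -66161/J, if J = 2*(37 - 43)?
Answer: 66161/12 ≈ 5513.4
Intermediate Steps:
J = -12 (J = 2*(-6) = -12)
-66161/J = -66161/(-12) = -66161*(-1/12) = 66161/12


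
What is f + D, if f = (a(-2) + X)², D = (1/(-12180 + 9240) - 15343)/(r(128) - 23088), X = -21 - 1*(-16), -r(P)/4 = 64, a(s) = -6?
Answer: 8349502981/68631360 ≈ 121.66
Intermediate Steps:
r(P) = -256 (r(P) = -4*64 = -256)
X = -5 (X = -21 + 16 = -5)
D = 45108421/68631360 (D = (1/(-12180 + 9240) - 15343)/(-256 - 23088) = (1/(-2940) - 15343)/(-23344) = (-1/2940 - 15343)*(-1/23344) = -45108421/2940*(-1/23344) = 45108421/68631360 ≈ 0.65726)
f = 121 (f = (-6 - 5)² = (-11)² = 121)
f + D = 121 + 45108421/68631360 = 8349502981/68631360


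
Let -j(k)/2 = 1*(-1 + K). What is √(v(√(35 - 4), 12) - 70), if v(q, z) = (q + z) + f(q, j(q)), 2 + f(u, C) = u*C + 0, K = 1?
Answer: √(-60 + √31) ≈ 7.3778*I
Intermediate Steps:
j(k) = 0 (j(k) = -2*(-1 + 1) = -2*0 = 0)
f(u, C) = -2 + C*u (f(u, C) = -2 + (u*C + 0) = -2 + (C*u + 0) = -2 + C*u)
v(q, z) = -2 + q + z (v(q, z) = (q + z) + (-2 + 0*q) = (q + z) + (-2 + 0) = (q + z) - 2 = -2 + q + z)
√(v(√(35 - 4), 12) - 70) = √((-2 + √(35 - 4) + 12) - 70) = √((-2 + √31 + 12) - 70) = √((10 + √31) - 70) = √(-60 + √31)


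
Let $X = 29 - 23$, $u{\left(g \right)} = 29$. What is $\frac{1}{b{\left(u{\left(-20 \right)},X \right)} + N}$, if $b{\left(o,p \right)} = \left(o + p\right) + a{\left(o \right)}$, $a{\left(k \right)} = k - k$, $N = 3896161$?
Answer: $\frac{1}{3896196} \approx 2.5666 \cdot 10^{-7}$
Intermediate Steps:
$a{\left(k \right)} = 0$
$X = 6$ ($X = 29 - 23 = 6$)
$b{\left(o,p \right)} = o + p$ ($b{\left(o,p \right)} = \left(o + p\right) + 0 = o + p$)
$\frac{1}{b{\left(u{\left(-20 \right)},X \right)} + N} = \frac{1}{\left(29 + 6\right) + 3896161} = \frac{1}{35 + 3896161} = \frac{1}{3896196}$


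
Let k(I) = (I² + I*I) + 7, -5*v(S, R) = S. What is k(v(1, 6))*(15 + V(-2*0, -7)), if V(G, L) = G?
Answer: 531/5 ≈ 106.20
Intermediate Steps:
v(S, R) = -S/5
k(I) = 7 + 2*I² (k(I) = (I² + I²) + 7 = 2*I² + 7 = 7 + 2*I²)
k(v(1, 6))*(15 + V(-2*0, -7)) = (7 + 2*(-⅕*1)²)*(15 - 2*0) = (7 + 2*(-⅕)²)*(15 + 0) = (7 + 2*(1/25))*15 = (7 + 2/25)*15 = (177/25)*15 = 531/5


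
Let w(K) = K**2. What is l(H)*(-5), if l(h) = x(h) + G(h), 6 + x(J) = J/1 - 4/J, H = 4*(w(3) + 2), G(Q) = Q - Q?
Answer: -2085/11 ≈ -189.55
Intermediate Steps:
G(Q) = 0
H = 44 (H = 4*(3**2 + 2) = 4*(9 + 2) = 4*11 = 44)
x(J) = -6 + J - 4/J (x(J) = -6 + (J/1 - 4/J) = -6 + (J*1 - 4/J) = -6 + (J - 4/J) = -6 + J - 4/J)
l(h) = -6 + h - 4/h (l(h) = (-6 + h - 4/h) + 0 = -6 + h - 4/h)
l(H)*(-5) = (-6 + 44 - 4/44)*(-5) = (-6 + 44 - 4*1/44)*(-5) = (-6 + 44 - 1/11)*(-5) = (417/11)*(-5) = -2085/11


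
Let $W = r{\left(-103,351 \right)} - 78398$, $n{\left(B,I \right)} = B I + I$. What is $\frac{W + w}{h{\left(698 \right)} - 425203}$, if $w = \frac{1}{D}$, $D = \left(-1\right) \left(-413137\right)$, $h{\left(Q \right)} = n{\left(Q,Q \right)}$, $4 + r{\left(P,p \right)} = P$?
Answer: $- \frac{32433320184}{25903276763} \approx -1.2521$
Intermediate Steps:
$n{\left(B,I \right)} = I + B I$
$r{\left(P,p \right)} = -4 + P$
$h{\left(Q \right)} = Q \left(1 + Q\right)$
$D = 413137$
$W = -78505$ ($W = \left(-4 - 103\right) - 78398 = -107 - 78398 = -78505$)
$w = \frac{1}{413137} \approx 2.4205 \cdot 10^{-6}$
$\frac{W + w}{h{\left(698 \right)} - 425203} = \frac{-78505 + \frac{1}{413137}}{698 \left(1 + 698\right) - 425203} = - \frac{32433320184}{413137 \left(698 \cdot 699 - 425203\right)} = - \frac{32433320184}{413137 \left(487902 - 425203\right)} = - \frac{32433320184}{413137 \cdot 62699} = \left(- \frac{32433320184}{413137}\right) \frac{1}{62699} = - \frac{32433320184}{25903276763}$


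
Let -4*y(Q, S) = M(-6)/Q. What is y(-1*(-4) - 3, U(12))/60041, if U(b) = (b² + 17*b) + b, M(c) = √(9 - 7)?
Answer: -√2/240164 ≈ -5.8885e-6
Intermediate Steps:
M(c) = √2
U(b) = b² + 18*b
y(Q, S) = -√2/(4*Q)
y(-1*(-4) - 3, U(12))/60041 = -√2/(4*(-1*(-4) - 3))/60041 = -√2/(4*(4 - 3))*(1/60041) = -¼*√2/1*(1/60041) = -¼*√2*1*(1/60041) = -√2/4*(1/60041) = -√2/240164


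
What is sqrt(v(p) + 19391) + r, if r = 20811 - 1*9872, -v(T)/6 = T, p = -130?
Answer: 10939 + sqrt(20171) ≈ 11081.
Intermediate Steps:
v(T) = -6*T
r = 10939 (r = 20811 - 9872 = 10939)
sqrt(v(p) + 19391) + r = sqrt(-6*(-130) + 19391) + 10939 = sqrt(780 + 19391) + 10939 = sqrt(20171) + 10939 = 10939 + sqrt(20171)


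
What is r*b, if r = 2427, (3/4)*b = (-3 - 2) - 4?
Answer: -29124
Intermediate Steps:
b = -12 (b = 4*((-3 - 2) - 4)/3 = 4*(-5 - 4)/3 = (4/3)*(-9) = -12)
r*b = 2427*(-12) = -29124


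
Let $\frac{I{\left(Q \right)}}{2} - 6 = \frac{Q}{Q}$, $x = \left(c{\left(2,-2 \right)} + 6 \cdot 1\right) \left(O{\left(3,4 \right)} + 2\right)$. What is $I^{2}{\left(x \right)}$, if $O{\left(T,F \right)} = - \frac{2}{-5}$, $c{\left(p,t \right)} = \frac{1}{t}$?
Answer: $196$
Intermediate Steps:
$O{\left(T,F \right)} = \frac{2}{5}$ ($O{\left(T,F \right)} = \left(-2\right) \left(- \frac{1}{5}\right) = \frac{2}{5}$)
$x = \frac{66}{5}$ ($x = \left(\frac{1}{-2} + 6 \cdot 1\right) \left(\frac{2}{5} + 2\right) = \left(- \frac{1}{2} + 6\right) \frac{12}{5} = \frac{11}{2} \cdot \frac{12}{5} = \frac{66}{5} \approx 13.2$)
$I{\left(Q \right)} = 14$ ($I{\left(Q \right)} = 12 + 2 \frac{Q}{Q} = 12 + 2 \cdot 1 = 12 + 2 = 14$)
$I^{2}{\left(x \right)} = 14^{2} = 196$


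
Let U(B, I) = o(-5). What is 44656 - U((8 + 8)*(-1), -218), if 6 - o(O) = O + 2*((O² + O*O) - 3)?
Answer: 44739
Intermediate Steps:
o(O) = 12 - O - 4*O² (o(O) = 6 - (O + 2*((O² + O*O) - 3)) = 6 - (O + 2*((O² + O²) - 3)) = 6 - (O + 2*(2*O² - 3)) = 6 - (O + 2*(-3 + 2*O²)) = 6 - (O + (-6 + 4*O²)) = 6 - (-6 + O + 4*O²) = 6 + (6 - O - 4*O²) = 12 - O - 4*O²)
U(B, I) = -83 (U(B, I) = 12 - 1*(-5) - 4*(-5)² = 12 + 5 - 4*25 = 12 + 5 - 100 = -83)
44656 - U((8 + 8)*(-1), -218) = 44656 - 1*(-83) = 44656 + 83 = 44739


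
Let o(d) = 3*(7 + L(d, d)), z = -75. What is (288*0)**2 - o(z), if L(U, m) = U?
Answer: 204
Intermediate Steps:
o(d) = 21 + 3*d (o(d) = 3*(7 + d) = 21 + 3*d)
(288*0)**2 - o(z) = (288*0)**2 - (21 + 3*(-75)) = 0**2 - (21 - 225) = 0 - 1*(-204) = 0 + 204 = 204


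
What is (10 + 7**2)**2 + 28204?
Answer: 31685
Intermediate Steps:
(10 + 7**2)**2 + 28204 = (10 + 49)**2 + 28204 = 59**2 + 28204 = 3481 + 28204 = 31685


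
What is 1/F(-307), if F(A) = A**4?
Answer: 1/8882874001 ≈ 1.1258e-10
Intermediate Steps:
1/F(-307) = 1/((-307)**4) = 1/8882874001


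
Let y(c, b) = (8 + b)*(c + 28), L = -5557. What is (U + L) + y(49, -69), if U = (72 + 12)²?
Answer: -3198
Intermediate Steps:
y(c, b) = (8 + b)*(28 + c)
U = 7056 (U = 84² = 7056)
(U + L) + y(49, -69) = (7056 - 5557) + (224 + 8*49 + 28*(-69) - 69*49) = 1499 + (224 + 392 - 1932 - 3381) = 1499 - 4697 = -3198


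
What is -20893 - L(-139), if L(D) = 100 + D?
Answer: -20854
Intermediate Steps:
-20893 - L(-139) = -20893 - (100 - 139) = -20893 - 1*(-39) = -20893 + 39 = -20854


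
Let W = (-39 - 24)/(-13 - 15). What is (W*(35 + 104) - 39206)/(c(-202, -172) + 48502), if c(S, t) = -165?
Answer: -155573/193348 ≈ -0.80463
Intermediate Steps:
W = 9/4 (W = -63/(-28) = -63*(-1/28) = 9/4 ≈ 2.2500)
(W*(35 + 104) - 39206)/(c(-202, -172) + 48502) = (9*(35 + 104)/4 - 39206)/(-165 + 48502) = ((9/4)*139 - 39206)/48337 = (1251/4 - 39206)*(1/48337) = -155573/4*1/48337 = -155573/193348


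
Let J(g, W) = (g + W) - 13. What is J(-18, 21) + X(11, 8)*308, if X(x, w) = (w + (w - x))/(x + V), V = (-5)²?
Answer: 295/9 ≈ 32.778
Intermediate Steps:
V = 25
X(x, w) = (-x + 2*w)/(25 + x) (X(x, w) = (w + (w - x))/(x + 25) = (-x + 2*w)/(25 + x))
J(g, W) = -13 + W + g (J(g, W) = (W + g) - 13 = -13 + W + g)
J(-18, 21) + X(11, 8)*308 = (-13 + 21 - 18) + ((-1*11 + 2*8)/(25 + 11))*308 = -10 + ((-11 + 16)/36)*308 = -10 + ((1/36)*5)*308 = -10 + (5/36)*308 = -10 + 385/9 = 295/9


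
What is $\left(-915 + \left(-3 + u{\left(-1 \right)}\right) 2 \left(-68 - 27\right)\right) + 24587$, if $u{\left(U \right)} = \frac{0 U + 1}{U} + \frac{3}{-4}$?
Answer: $\frac{49149}{2} \approx 24575.0$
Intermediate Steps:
$u{\left(U \right)} = - \frac{3}{4} + \frac{1}{U}$ ($u{\left(U \right)} = \frac{0 + 1}{U} + 3 \left(- \frac{1}{4}\right) = 1 \frac{1}{U} - \frac{3}{4} = \frac{1}{U} - \frac{3}{4} = - \frac{3}{4} + \frac{1}{U}$)
$\left(-915 + \left(-3 + u{\left(-1 \right)}\right) 2 \left(-68 - 27\right)\right) + 24587 = \left(-915 + \left(-3 + \left(- \frac{3}{4} + \frac{1}{-1}\right)\right) 2 \left(-68 - 27\right)\right) + 24587 = \left(-915 + \left(-3 - \frac{7}{4}\right) 2 \left(-95\right)\right) + 24587 = \left(-915 + \left(- \frac{19}{4}\right) 2 \left(-95\right)\right) + 24587 = \left(-915 - - \frac{1805}{2}\right) + 24587 = \left(-915 + \frac{1805}{2}\right) + 24587 = - \frac{25}{2} + 24587 = \frac{49149}{2}$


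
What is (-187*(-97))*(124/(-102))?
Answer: -66154/3 ≈ -22051.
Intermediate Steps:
(-187*(-97))*(124/(-102)) = 18139*(124*(-1/102)) = 18139*(-62/51) = -66154/3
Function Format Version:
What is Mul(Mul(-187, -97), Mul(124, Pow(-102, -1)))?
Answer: Rational(-66154, 3) ≈ -22051.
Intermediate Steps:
Mul(Mul(-187, -97), Mul(124, Pow(-102, -1))) = Mul(18139, Mul(124, Rational(-1, 102))) = Mul(18139, Rational(-62, 51)) = Rational(-66154, 3)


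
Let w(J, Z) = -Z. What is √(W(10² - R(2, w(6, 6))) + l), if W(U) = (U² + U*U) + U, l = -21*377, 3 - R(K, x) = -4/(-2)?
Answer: 2*√2946 ≈ 108.55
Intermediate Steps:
R(K, x) = 1 (R(K, x) = 3 - (-4)/(-2) = 3 - (-4)*(-1)/2 = 3 - 1*2 = 3 - 2 = 1)
l = -7917
W(U) = U + 2*U² (W(U) = (U² + U²) + U = 2*U² + U = U + 2*U²)
√(W(10² - R(2, w(6, 6))) + l) = √((10² - 1*1)*(1 + 2*(10² - 1*1)) - 7917) = √((100 - 1)*(1 + 2*(100 - 1)) - 7917) = √(99*(1 + 2*99) - 7917) = √(99*(1 + 198) - 7917) = √(99*199 - 7917) = √(19701 - 7917) = √11784 = 2*√2946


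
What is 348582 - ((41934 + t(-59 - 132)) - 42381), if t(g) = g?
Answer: 349220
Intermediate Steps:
348582 - ((41934 + t(-59 - 132)) - 42381) = 348582 - ((41934 + (-59 - 132)) - 42381) = 348582 - ((41934 - 191) - 42381) = 348582 - (41743 - 42381) = 348582 - 1*(-638) = 348582 + 638 = 349220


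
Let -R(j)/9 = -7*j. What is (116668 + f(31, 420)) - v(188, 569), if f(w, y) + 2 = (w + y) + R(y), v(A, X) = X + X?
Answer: 142439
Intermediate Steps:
v(A, X) = 2*X
R(j) = 63*j (R(j) = -(-63)*j = 63*j)
f(w, y) = -2 + w + 64*y (f(w, y) = -2 + ((w + y) + 63*y) = -2 + (w + 64*y) = -2 + w + 64*y)
(116668 + f(31, 420)) - v(188, 569) = (116668 + (-2 + 31 + 64*420)) - 2*569 = (116668 + (-2 + 31 + 26880)) - 1*1138 = (116668 + 26909) - 1138 = 143577 - 1138 = 142439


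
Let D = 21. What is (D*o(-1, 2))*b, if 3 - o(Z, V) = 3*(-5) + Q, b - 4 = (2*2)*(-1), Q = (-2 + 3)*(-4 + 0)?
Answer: 0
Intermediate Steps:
Q = -4 (Q = 1*(-4) = -4)
b = 0 (b = 4 + (2*2)*(-1) = 4 + 4*(-1) = 4 - 4 = 0)
o(Z, V) = 22 (o(Z, V) = 3 - (3*(-5) - 4) = 3 - (-15 - 4) = 3 - 1*(-19) = 3 + 19 = 22)
(D*o(-1, 2))*b = (21*22)*0 = 462*0 = 0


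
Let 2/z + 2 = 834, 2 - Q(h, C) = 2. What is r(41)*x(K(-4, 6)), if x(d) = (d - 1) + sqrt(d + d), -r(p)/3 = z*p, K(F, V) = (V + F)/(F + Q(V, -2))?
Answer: 369/832 - 123*I/416 ≈ 0.44351 - 0.29567*I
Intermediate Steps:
Q(h, C) = 0 (Q(h, C) = 2 - 1*2 = 2 - 2 = 0)
K(F, V) = (F + V)/F (K(F, V) = (V + F)/(F + 0) = (F + V)/F)
z = 1/416 (z = 2/(-2 + 834) = 2/832 = 2*(1/832) = 1/416 ≈ 0.0024038)
r(p) = -3*p/416
x(d) = -1 + d + sqrt(2)*sqrt(d) (x(d) = (-1 + d) + sqrt(2*d) = (-1 + d) + sqrt(2)*sqrt(d) = -1 + d + sqrt(2)*sqrt(d))
r(41)*x(K(-4, 6)) = (-3/416*41)*(-1 + (-4 + 6)/(-4) + sqrt(2)*sqrt((-4 + 6)/(-4))) = -123*(-1 - 1/4*2 + sqrt(2)*sqrt(-1/4*2))/416 = -123*(-1 - 1/2 + sqrt(2)*sqrt(-1/2))/416 = -123*(-1 - 1/2 + sqrt(2)*(I*sqrt(2)/2))/416 = -123*(-1 - 1/2 + I)/416 = -123*(-3/2 + I)/416 = 369/832 - 123*I/416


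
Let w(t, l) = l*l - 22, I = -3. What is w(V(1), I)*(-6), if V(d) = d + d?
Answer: 78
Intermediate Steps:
V(d) = 2*d
w(t, l) = -22 + l² (w(t, l) = l² - 22 = -22 + l²)
w(V(1), I)*(-6) = (-22 + (-3)²)*(-6) = (-22 + 9)*(-6) = -13*(-6) = 78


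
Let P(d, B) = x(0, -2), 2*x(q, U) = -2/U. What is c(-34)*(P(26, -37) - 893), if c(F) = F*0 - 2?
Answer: 1785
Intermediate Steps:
x(q, U) = -1/U (x(q, U) = (-2/U)/2 = -1/U)
c(F) = -2 (c(F) = 0 - 2 = -2)
P(d, B) = 1/2 (P(d, B) = -1/(-2) = -1*(-1/2) = 1/2)
c(-34)*(P(26, -37) - 893) = -2*(1/2 - 893) = -2*(-1785/2) = 1785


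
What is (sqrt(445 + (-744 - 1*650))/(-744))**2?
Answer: -949/553536 ≈ -0.0017144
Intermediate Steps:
(sqrt(445 + (-744 - 1*650))/(-744))**2 = (sqrt(445 + (-744 - 650))*(-1/744))**2 = (sqrt(445 - 1394)*(-1/744))**2 = (sqrt(-949)*(-1/744))**2 = ((I*sqrt(949))*(-1/744))**2 = (-I*sqrt(949)/744)**2 = -949/553536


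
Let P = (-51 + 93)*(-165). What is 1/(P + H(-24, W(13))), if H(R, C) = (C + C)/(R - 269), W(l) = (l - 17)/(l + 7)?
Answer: -1465/10152448 ≈ -0.00014430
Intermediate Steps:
W(l) = (-17 + l)/(7 + l)
H(R, C) = 2*C/(-269 + R) (H(R, C) = (2*C)/(-269 + R) = 2*C/(-269 + R))
P = -6930 (P = 42*(-165) = -6930)
1/(P + H(-24, W(13))) = 1/(-6930 + 2*((-17 + 13)/(7 + 13))/(-269 - 24)) = 1/(-6930 + 2*(-4/20)/(-293)) = 1/(-6930 + 2*((1/20)*(-4))*(-1/293)) = 1/(-6930 + 2*(-⅕)*(-1/293)) = 1/(-6930 + 2/1465) = 1/(-10152448/1465) = -1465/10152448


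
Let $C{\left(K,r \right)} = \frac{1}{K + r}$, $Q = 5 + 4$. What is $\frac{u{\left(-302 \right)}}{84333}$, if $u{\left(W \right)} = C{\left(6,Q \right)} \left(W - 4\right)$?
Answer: $- \frac{34}{140555} \approx -0.0002419$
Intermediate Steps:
$Q = 9$
$u{\left(W \right)} = - \frac{4}{15} + \frac{W}{15}$ ($u{\left(W \right)} = \frac{W - 4}{6 + 9} = \frac{-4 + W}{15} = - \frac{4}{15} + \frac{W}{15}$)
$\frac{u{\left(-302 \right)}}{84333} = \frac{- \frac{4}{15} + \frac{1}{15} \left(-302\right)}{84333} = \left(- \frac{4}{15} - \frac{302}{15}\right) \frac{1}{84333} = \left(- \frac{102}{5}\right) \frac{1}{84333} = - \frac{34}{140555}$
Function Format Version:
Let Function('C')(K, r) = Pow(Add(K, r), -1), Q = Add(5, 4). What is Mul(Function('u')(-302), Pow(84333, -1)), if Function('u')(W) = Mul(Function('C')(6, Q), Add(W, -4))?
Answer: Rational(-34, 140555) ≈ -0.00024190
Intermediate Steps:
Q = 9
Function('u')(W) = Add(Rational(-4, 15), Mul(Rational(1, 15), W)) (Function('u')(W) = Mul(Pow(Add(6, 9), -1), Add(W, -4)) = Mul(Pow(15, -1), Add(-4, W)) = Mul(Rational(1, 15), Add(-4, W)) = Add(Rational(-4, 15), Mul(Rational(1, 15), W)))
Mul(Function('u')(-302), Pow(84333, -1)) = Mul(Add(Rational(-4, 15), Mul(Rational(1, 15), -302)), Pow(84333, -1)) = Mul(Add(Rational(-4, 15), Rational(-302, 15)), Rational(1, 84333)) = Mul(Rational(-102, 5), Rational(1, 84333)) = Rational(-34, 140555)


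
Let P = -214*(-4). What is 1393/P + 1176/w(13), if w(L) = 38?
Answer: 529795/16264 ≈ 32.575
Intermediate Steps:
P = 856
1393/P + 1176/w(13) = 1393/856 + 1176/38 = 1393*(1/856) + 1176*(1/38) = 1393/856 + 588/19 = 529795/16264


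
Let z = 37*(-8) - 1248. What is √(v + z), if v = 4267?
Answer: √2723 ≈ 52.182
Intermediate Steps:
z = -1544 (z = -296 - 1248 = -1544)
√(v + z) = √(4267 - 1544) = √2723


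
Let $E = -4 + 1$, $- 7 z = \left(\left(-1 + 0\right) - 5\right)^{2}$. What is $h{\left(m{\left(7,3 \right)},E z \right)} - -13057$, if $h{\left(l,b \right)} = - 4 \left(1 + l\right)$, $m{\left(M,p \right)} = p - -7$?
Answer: $13013$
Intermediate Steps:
$z = - \frac{36}{7}$ ($z = - \frac{\left(\left(-1 + 0\right) - 5\right)^{2}}{7} = - \frac{\left(-1 - 5\right)^{2}}{7} = - \frac{\left(-6\right)^{2}}{7} = \left(- \frac{1}{7}\right) 36 = - \frac{36}{7} \approx -5.1429$)
$m{\left(M,p \right)} = 7 + p$ ($m{\left(M,p \right)} = p + 7 = 7 + p$)
$E = -3$
$h{\left(l,b \right)} = -4 - 4 l$
$h{\left(m{\left(7,3 \right)},E z \right)} - -13057 = \left(-4 - 4 \left(7 + 3\right)\right) - -13057 = \left(-4 - 40\right) + 13057 = -44 + 13057 = 13013$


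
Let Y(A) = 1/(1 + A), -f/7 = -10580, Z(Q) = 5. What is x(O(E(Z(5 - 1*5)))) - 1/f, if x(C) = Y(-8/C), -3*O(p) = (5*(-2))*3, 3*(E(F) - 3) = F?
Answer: 370299/74060 ≈ 5.0000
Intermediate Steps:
E(F) = 3 + F/3
O(p) = 10 (O(p) = -5*(-2)*3/3 = -(-10)*3/3 = -⅓*(-30) = 10)
f = 74060 (f = -7*(-10580) = 74060)
x(C) = 1/(1 - 8/C)
x(O(E(Z(5 - 1*5)))) - 1/f = 10/(-8 + 10) - 1/74060 = 10/2 - 1*1/74060 = 10*(½) - 1/74060 = 5 - 1/74060 = 370299/74060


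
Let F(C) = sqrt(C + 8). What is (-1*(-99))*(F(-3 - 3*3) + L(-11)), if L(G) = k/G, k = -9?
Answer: 81 + 198*I ≈ 81.0 + 198.0*I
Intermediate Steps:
L(G) = -9/G
F(C) = sqrt(8 + C)
(-1*(-99))*(F(-3 - 3*3) + L(-11)) = (-1*(-99))*(sqrt(8 + (-3 - 3*3)) - 9/(-11)) = 99*(sqrt(8 + (-3 - 9)) - 9*(-1/11)) = 99*(sqrt(8 - 12) + 9/11) = 99*(sqrt(-4) + 9/11) = 99*(2*I + 9/11) = 99*(9/11 + 2*I) = 81 + 198*I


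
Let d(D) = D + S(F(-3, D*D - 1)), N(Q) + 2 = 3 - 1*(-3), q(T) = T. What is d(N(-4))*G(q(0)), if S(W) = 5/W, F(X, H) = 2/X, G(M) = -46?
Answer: 161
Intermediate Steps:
N(Q) = 4 (N(Q) = -2 + (3 - 1*(-3)) = -2 + (3 + 3) = -2 + 6 = 4)
d(D) = -15/2 + D (d(D) = D + 5/((2/(-3))) = D + 5/((2*(-⅓))) = D + 5/(-⅔) = D + 5*(-3/2) = D - 15/2 = -15/2 + D)
d(N(-4))*G(q(0)) = (-15/2 + 4)*(-46) = -7/2*(-46) = 161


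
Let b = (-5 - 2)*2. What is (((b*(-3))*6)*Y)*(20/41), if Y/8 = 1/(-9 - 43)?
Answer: -10080/533 ≈ -18.912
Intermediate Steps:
b = -14 (b = -7*2 = -14)
Y = -2/13 (Y = 8/(-9 - 43) = 8/(-52) = 8*(-1/52) = -2/13 ≈ -0.15385)
(((b*(-3))*6)*Y)*(20/41) = ((-14*(-3)*6)*(-2/13))*(20/41) = ((42*6)*(-2/13))*(20*(1/41)) = (252*(-2/13))*(20/41) = -504/13*20/41 = -10080/533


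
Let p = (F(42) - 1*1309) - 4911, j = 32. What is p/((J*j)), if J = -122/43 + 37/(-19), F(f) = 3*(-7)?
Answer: 5098897/125088 ≈ 40.762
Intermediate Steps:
F(f) = -21
J = -3909/817 (J = -122*1/43 + 37*(-1/19) = -122/43 - 37/19 = -3909/817 ≈ -4.7846)
p = -6241 (p = (-21 - 1*1309) - 4911 = (-21 - 1309) - 4911 = -1330 - 4911 = -6241)
p/((J*j)) = -6241/((-3909/817*32)) = -6241/(-125088/817) = -6241*(-817/125088) = 5098897/125088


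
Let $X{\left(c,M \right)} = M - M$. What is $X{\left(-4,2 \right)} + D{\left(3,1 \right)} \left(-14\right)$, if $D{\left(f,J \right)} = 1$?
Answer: $-14$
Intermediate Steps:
$X{\left(c,M \right)} = 0$
$X{\left(-4,2 \right)} + D{\left(3,1 \right)} \left(-14\right) = 0 + 1 \left(-14\right) = 0 - 14 = -14$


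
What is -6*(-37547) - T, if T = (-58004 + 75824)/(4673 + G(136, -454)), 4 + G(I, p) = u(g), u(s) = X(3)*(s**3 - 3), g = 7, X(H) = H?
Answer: 1281611478/5689 ≈ 2.2528e+5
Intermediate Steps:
u(s) = -9 + 3*s**3 (u(s) = 3*(s**3 - 3) = 3*(-3 + s**3) = -9 + 3*s**3)
G(I, p) = 1016 (G(I, p) = -4 + (-9 + 3*7**3) = -4 + (-9 + 3*343) = -4 + (-9 + 1029) = -4 + 1020 = 1016)
T = 17820/5689 (T = (-58004 + 75824)/(4673 + 1016) = 17820/5689 ≈ 3.1324)
-6*(-37547) - T = -6*(-37547) - 1*17820/5689 = 225282 - 17820/5689 = 1281611478/5689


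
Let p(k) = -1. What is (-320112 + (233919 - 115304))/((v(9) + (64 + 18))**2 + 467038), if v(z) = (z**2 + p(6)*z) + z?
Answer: -201497/493607 ≈ -0.40821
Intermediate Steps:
v(z) = z**2 (v(z) = (z**2 - z) + z = z**2)
(-320112 + (233919 - 115304))/((v(9) + (64 + 18))**2 + 467038) = (-320112 + (233919 - 115304))/((9**2 + (64 + 18))**2 + 467038) = (-320112 + 118615)/((81 + 82)**2 + 467038) = -201497/(163**2 + 467038) = -201497/(26569 + 467038) = -201497/493607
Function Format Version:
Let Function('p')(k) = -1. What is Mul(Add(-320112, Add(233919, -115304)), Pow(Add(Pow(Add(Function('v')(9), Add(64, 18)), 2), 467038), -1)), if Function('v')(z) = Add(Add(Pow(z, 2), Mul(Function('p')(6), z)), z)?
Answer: Rational(-201497, 493607) ≈ -0.40821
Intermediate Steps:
Function('v')(z) = Pow(z, 2) (Function('v')(z) = Add(Add(Pow(z, 2), Mul(-1, z)), z) = Pow(z, 2))
Mul(Add(-320112, Add(233919, -115304)), Pow(Add(Pow(Add(Function('v')(9), Add(64, 18)), 2), 467038), -1)) = Mul(Add(-320112, Add(233919, -115304)), Pow(Add(Pow(Add(Pow(9, 2), Add(64, 18)), 2), 467038), -1)) = Mul(Add(-320112, 118615), Pow(Add(Pow(Add(81, 82), 2), 467038), -1)) = Mul(-201497, Pow(Add(Pow(163, 2), 467038), -1)) = Mul(-201497, Pow(Add(26569, 467038), -1)) = Mul(-201497, Pow(493607, -1)) = Mul(-201497, Rational(1, 493607)) = Rational(-201497, 493607)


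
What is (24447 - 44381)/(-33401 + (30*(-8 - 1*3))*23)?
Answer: 19934/40991 ≈ 0.48630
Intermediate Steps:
(24447 - 44381)/(-33401 + (30*(-8 - 1*3))*23) = -19934/(-33401 + (30*(-8 - 3))*23) = -19934/(-33401 + (30*(-11))*23) = -19934/(-33401 - 330*23) = -19934/(-33401 - 7590) = -19934/(-40991) = -19934*(-1/40991) = 19934/40991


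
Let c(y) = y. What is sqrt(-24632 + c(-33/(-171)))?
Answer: I*sqrt(80028741)/57 ≈ 156.95*I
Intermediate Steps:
sqrt(-24632 + c(-33/(-171))) = sqrt(-24632 - 33/(-171)) = sqrt(-24632 - 33*(-1/171)) = sqrt(-24632 + 11/57) = sqrt(-1404013/57) = I*sqrt(80028741)/57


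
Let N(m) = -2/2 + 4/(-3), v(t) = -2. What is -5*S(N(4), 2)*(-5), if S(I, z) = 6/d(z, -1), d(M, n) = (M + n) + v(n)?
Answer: -150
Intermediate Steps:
N(m) = -7/3 (N(m) = -2*½ + 4*(-⅓) = -1 - 4/3 = -7/3)
d(M, n) = -2 + M + n (d(M, n) = (M + n) - 2 = -2 + M + n)
S(I, z) = 6/(-3 + z) (S(I, z) = 6/(-2 + z - 1) = 6/(-3 + z))
-5*S(N(4), 2)*(-5) = -30/(-3 + 2)*(-5) = -30/(-1)*(-5) = -30*(-1)*(-5) = -5*(-6)*(-5) = 30*(-5) = -150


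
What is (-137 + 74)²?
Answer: 3969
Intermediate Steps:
(-137 + 74)² = (-63)² = 3969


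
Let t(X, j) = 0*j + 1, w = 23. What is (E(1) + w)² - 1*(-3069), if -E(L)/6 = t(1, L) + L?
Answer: 3190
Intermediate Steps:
t(X, j) = 1 (t(X, j) = 0 + 1 = 1)
E(L) = -6 - 6*L (E(L) = -6*(1 + L) = -6 - 6*L)
(E(1) + w)² - 1*(-3069) = ((-6 - 6*1) + 23)² - 1*(-3069) = ((-6 - 6) + 23)² + 3069 = (-12 + 23)² + 3069 = 11² + 3069 = 121 + 3069 = 3190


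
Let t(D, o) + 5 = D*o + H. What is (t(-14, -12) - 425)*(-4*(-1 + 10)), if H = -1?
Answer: 9468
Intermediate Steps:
t(D, o) = -6 + D*o (t(D, o) = -5 + (D*o - 1) = -5 + (-1 + D*o) = -6 + D*o)
(t(-14, -12) - 425)*(-4*(-1 + 10)) = ((-6 - 14*(-12)) - 425)*(-4*(-1 + 10)) = ((-6 + 168) - 425)*(-4*9) = (162 - 425)*(-36) = -263*(-36) = 9468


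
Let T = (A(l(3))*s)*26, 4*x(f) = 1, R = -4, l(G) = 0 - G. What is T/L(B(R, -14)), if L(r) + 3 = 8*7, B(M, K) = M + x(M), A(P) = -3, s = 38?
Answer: -2964/53 ≈ -55.924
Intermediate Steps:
l(G) = -G
x(f) = 1/4 (x(f) = (1/4)*1 = 1/4)
B(M, K) = 1/4 + M (B(M, K) = M + 1/4 = 1/4 + M)
L(r) = 53 (L(r) = -3 + 8*7 = -3 + 56 = 53)
T = -2964 (T = -3*38*26 = -114*26 = -2964)
T/L(B(R, -14)) = -2964/53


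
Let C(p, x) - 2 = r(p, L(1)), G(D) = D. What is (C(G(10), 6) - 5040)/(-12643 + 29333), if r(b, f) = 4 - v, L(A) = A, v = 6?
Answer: -504/1669 ≈ -0.30198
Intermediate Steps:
r(b, f) = -2 (r(b, f) = 4 - 1*6 = 4 - 6 = -2)
C(p, x) = 0 (C(p, x) = 2 - 2 = 0)
(C(G(10), 6) - 5040)/(-12643 + 29333) = (0 - 5040)/(-12643 + 29333) = -5040/16690 = -5040*1/16690 = -504/1669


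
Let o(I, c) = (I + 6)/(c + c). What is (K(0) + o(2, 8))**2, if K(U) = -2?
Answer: 9/4 ≈ 2.2500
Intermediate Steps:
o(I, c) = (6 + I)/(2*c) (o(I, c) = (6 + I)/((2*c)) = (6 + I)*(1/(2*c)) = (6 + I)/(2*c))
(K(0) + o(2, 8))**2 = (-2 + (1/2)*(6 + 2)/8)**2 = (-2 + (1/2)*(1/8)*8)**2 = (-2 + 1/2)**2 = (-3/2)**2 = 9/4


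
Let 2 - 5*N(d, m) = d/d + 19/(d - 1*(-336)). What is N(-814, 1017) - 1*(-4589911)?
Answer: 10969887787/2390 ≈ 4.5899e+6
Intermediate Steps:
N(d, m) = ⅕ - 19/(5*(336 + d)) (N(d, m) = ⅖ - (d/d + 19/(d - 1*(-336)))/5 = ⅖ - (1 + 19/(d + 336))/5 = ⅖ - (1 + 19/(336 + d))/5 = ⅖ + (-⅕ - 19/(5*(336 + d))) = ⅕ - 19/(5*(336 + d)))
N(-814, 1017) - 1*(-4589911) = (317 - 814)/(5*(336 - 814)) - 1*(-4589911) = (⅕)*(-497)/(-478) + 4589911 = (⅕)*(-1/478)*(-497) + 4589911 = 497/2390 + 4589911 = 10969887787/2390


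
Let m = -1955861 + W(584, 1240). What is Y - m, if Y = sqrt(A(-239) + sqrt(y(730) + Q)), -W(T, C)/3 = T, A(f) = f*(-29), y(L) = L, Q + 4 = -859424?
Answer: 1957613 + sqrt(6931 + I*sqrt(858698)) ≈ 1.9577e+6 + 5.553*I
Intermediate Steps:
Q = -859428 (Q = -4 - 859424 = -859428)
A(f) = -29*f
W(T, C) = -3*T
Y = sqrt(6931 + I*sqrt(858698)) (Y = sqrt(-29*(-239) + sqrt(730 - 859428)) = sqrt(6931 + sqrt(-858698)) = sqrt(6931 + I*sqrt(858698)) ≈ 83.438 + 5.553*I)
m = -1957613 (m = -1955861 - 3*584 = -1955861 - 1752 = -1957613)
Y - m = sqrt(6931 + I*sqrt(858698)) - 1*(-1957613) = sqrt(6931 + I*sqrt(858698)) + 1957613 = 1957613 + sqrt(6931 + I*sqrt(858698))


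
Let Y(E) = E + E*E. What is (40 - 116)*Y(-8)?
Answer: -4256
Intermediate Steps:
Y(E) = E + E**2
(40 - 116)*Y(-8) = (40 - 116)*(-8*(1 - 8)) = -(-608)*(-7) = -76*56 = -4256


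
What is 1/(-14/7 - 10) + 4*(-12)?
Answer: -577/12 ≈ -48.083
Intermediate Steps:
1/(-14/7 - 10) + 4*(-12) = 1/(-14*1/7 - 10) - 48 = 1/(-2 - 10) - 48 = 1/(-12) - 48 = -1/12 - 48 = -577/12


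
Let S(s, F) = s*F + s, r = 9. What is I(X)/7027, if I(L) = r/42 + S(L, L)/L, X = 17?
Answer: 255/98378 ≈ 0.0025920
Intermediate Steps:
S(s, F) = s + F*s (S(s, F) = F*s + s = s + F*s)
I(L) = 17/14 + L (I(L) = 9/42 + (L*(1 + L))/L = 9*(1/42) + (1 + L) = 3/14 + (1 + L) = 17/14 + L)
I(X)/7027 = (17/14 + 17)/7027 = (255/14)*(1/7027) = 255/98378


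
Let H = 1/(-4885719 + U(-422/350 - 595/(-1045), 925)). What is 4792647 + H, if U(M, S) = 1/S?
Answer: 21659362015284953/4519290074 ≈ 4.7926e+6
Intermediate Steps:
H = -925/4519290074 (H = 1/(-4885719 + 1/925) = 1/(-4519290074/925) = -925/4519290074 ≈ -2.0468e-7)
4792647 + H = 4792647 - 925/4519290074 = 21659362015284953/4519290074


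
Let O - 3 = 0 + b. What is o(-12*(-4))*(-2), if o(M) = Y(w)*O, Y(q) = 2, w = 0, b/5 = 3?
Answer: -72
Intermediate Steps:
b = 15 (b = 5*3 = 15)
O = 18 (O = 3 + (0 + 15) = 3 + 15 = 18)
o(M) = 36 (o(M) = 2*18 = 36)
o(-12*(-4))*(-2) = 36*(-2) = -72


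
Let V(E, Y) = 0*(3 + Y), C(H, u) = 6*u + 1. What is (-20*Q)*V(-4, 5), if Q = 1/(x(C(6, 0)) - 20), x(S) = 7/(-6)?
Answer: 0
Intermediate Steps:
C(H, u) = 1 + 6*u
x(S) = -7/6 (x(S) = 7*(-1/6) = -7/6)
V(E, Y) = 0
Q = -6/127 (Q = 1/(-7/6 - 20) = 1/(-127/6) = -6/127 ≈ -0.047244)
(-20*Q)*V(-4, 5) = -20*(-6/127)*0 = (120/127)*0 = 0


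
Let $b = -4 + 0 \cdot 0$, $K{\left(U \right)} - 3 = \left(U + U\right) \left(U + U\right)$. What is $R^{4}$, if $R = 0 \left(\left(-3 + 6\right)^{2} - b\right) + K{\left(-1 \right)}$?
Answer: $2401$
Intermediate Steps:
$K{\left(U \right)} = 3 + 4 U^{2}$ ($K{\left(U \right)} = 3 + \left(U + U\right) \left(U + U\right) = 3 + 2 U 2 U = 3 + 4 U^{2}$)
$b = -4$ ($b = -4 + 0 = -4$)
$R = 7$ ($R = 0 \left(\left(-3 + 6\right)^{2} - -4\right) + \left(3 + 4 \left(-1\right)^{2}\right) = 0 \left(3^{2} + 4\right) + \left(3 + 4 \cdot 1\right) = 0 \left(9 + 4\right) + \left(3 + 4\right) = 0 \cdot 13 + 7 = 0 + 7 = 7$)
$R^{4} = 7^{4} = 2401$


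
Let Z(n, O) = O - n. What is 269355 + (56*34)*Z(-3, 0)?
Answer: 275067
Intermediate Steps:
269355 + (56*34)*Z(-3, 0) = 269355 + (56*34)*(0 - 1*(-3)) = 269355 + 1904*(0 + 3) = 269355 + 1904*3 = 269355 + 5712 = 275067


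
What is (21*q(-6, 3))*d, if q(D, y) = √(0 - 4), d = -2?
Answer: -84*I ≈ -84.0*I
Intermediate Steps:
q(D, y) = 2*I (q(D, y) = √(-4) = 2*I)
(21*q(-6, 3))*d = (21*(2*I))*(-2) = (42*I)*(-2) = -84*I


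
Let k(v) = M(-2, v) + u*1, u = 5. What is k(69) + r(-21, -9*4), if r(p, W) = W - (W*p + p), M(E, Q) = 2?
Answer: -764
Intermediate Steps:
r(p, W) = W - p - W*p (r(p, W) = W - (p + W*p) = W + (-p - W*p) = W - p - W*p)
k(v) = 7 (k(v) = 2 + 5*1 = 2 + 5 = 7)
k(69) + r(-21, -9*4) = 7 + (-9*4 - 1*(-21) - 1*(-9*4)*(-21)) = 7 + (-36 + 21 - 1*(-36)*(-21)) = 7 + (-36 + 21 - 756) = 7 - 771 = -764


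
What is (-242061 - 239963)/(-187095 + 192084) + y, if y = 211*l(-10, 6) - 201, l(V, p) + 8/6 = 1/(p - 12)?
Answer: -6127663/9978 ≈ -614.12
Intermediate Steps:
l(V, p) = -4/3 + 1/(-12 + p) (l(V, p) = -4/3 + 1/(p - 12) = -4/3 + 1/(-12 + p))
y = -1035/2 (y = 211*((51 - 4*6)/(3*(-12 + 6))) - 201 = 211*((⅓)*(51 - 24)/(-6)) - 201 = 211*((⅓)*(-⅙)*27) - 201 = 211*(-3/2) - 201 = -633/2 - 201 = -1035/2 ≈ -517.50)
(-242061 - 239963)/(-187095 + 192084) + y = (-242061 - 239963)/(-187095 + 192084) - 1035/2 = -482024/4989 - 1035/2 = -6127663/9978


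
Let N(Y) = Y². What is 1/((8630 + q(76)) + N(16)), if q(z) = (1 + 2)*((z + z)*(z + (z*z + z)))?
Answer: 1/2712054 ≈ 3.6872e-7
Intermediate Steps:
q(z) = 6*z*(z² + 2*z) (q(z) = 3*((2*z)*(z + (z² + z))) = 3*((2*z)*(z + (z + z²))) = 3*((2*z)*(z² + 2*z)) = 3*(2*z*(z² + 2*z)) = 6*z*(z² + 2*z))
1/((8630 + q(76)) + N(16)) = 1/((8630 + 6*76²*(2 + 76)) + 16²) = 1/((8630 + 6*5776*78) + 256) = 1/((8630 + 2703168) + 256) = 1/(2711798 + 256) = 1/2712054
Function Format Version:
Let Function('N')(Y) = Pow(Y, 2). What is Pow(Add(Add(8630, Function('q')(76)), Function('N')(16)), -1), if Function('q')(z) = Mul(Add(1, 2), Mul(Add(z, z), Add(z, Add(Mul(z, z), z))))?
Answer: Rational(1, 2712054) ≈ 3.6872e-7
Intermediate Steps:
Function('q')(z) = Mul(6, z, Add(Pow(z, 2), Mul(2, z))) (Function('q')(z) = Mul(3, Mul(Mul(2, z), Add(z, Add(Pow(z, 2), z)))) = Mul(3, Mul(Mul(2, z), Add(z, Add(z, Pow(z, 2))))) = Mul(3, Mul(Mul(2, z), Add(Pow(z, 2), Mul(2, z)))) = Mul(3, Mul(2, z, Add(Pow(z, 2), Mul(2, z)))) = Mul(6, z, Add(Pow(z, 2), Mul(2, z))))
Pow(Add(Add(8630, Function('q')(76)), Function('N')(16)), -1) = Pow(Add(Add(8630, Mul(6, Pow(76, 2), Add(2, 76))), Pow(16, 2)), -1) = Pow(Add(Add(8630, Mul(6, 5776, 78)), 256), -1) = Pow(Add(Add(8630, 2703168), 256), -1) = Pow(Add(2711798, 256), -1) = Pow(2712054, -1) = Rational(1, 2712054)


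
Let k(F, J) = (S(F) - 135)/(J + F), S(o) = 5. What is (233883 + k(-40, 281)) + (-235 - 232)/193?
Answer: 10878462342/46513 ≈ 2.3388e+5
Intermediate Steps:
k(F, J) = -130/(F + J) (k(F, J) = (5 - 135)/(J + F) = -130/(F + J))
(233883 + k(-40, 281)) + (-235 - 232)/193 = (233883 - 130/(-40 + 281)) + (-235 - 232)/193 = (233883 - 130/241) - 467*1/193 = (233883 - 130*1/241) - 467/193 = (233883 - 130/241) - 467/193 = 56365673/241 - 467/193 = 10878462342/46513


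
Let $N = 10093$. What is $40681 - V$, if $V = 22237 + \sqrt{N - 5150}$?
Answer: $18444 - \sqrt{4943} \approx 18374.0$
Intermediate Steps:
$V = 22237 + \sqrt{4943}$ ($V = 22237 + \sqrt{10093 - 5150} = 22237 + \sqrt{4943} \approx 22307.0$)
$40681 - V = 40681 - \left(22237 + \sqrt{4943}\right) = 18444 - \sqrt{4943}$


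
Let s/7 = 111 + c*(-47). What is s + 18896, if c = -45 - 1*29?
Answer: 44019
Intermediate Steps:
c = -74 (c = -45 - 29 = -74)
s = 25123 (s = 7*(111 - 74*(-47)) = 7*(111 + 3478) = 7*3589 = 25123)
s + 18896 = 25123 + 18896 = 44019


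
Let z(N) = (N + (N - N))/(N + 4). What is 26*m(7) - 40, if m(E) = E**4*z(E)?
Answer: 436542/11 ≈ 39686.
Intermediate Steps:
z(N) = N/(4 + N) (z(N) = (N + 0)/(4 + N) = N/(4 + N))
m(E) = E**5/(4 + E) (m(E) = E**4*(E/(4 + E)) = E**5/(4 + E))
26*m(7) - 40 = 26*(7**5/(4 + 7)) - 40 = 26*(16807/11) - 40 = 436982/11 - 40 = 436542/11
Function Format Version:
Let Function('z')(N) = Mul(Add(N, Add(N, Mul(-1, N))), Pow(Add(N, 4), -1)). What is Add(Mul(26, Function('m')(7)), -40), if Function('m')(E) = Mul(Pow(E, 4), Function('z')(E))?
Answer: Rational(436542, 11) ≈ 39686.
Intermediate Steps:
Function('z')(N) = Mul(N, Pow(Add(4, N), -1)) (Function('z')(N) = Mul(Add(N, 0), Pow(Add(4, N), -1)) = Mul(N, Pow(Add(4, N), -1)))
Function('m')(E) = Mul(Pow(E, 5), Pow(Add(4, E), -1)) (Function('m')(E) = Mul(Pow(E, 4), Mul(E, Pow(Add(4, E), -1))) = Mul(Pow(E, 5), Pow(Add(4, E), -1)))
Add(Mul(26, Function('m')(7)), -40) = Add(Mul(26, Mul(Pow(7, 5), Pow(Add(4, 7), -1))), -40) = Add(Mul(26, Mul(16807, Pow(11, -1))), -40) = Add(Mul(26, Mul(16807, Rational(1, 11))), -40) = Add(Mul(26, Rational(16807, 11)), -40) = Add(Rational(436982, 11), -40) = Rational(436542, 11)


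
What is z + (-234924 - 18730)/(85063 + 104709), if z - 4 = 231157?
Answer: 21933815819/94886 ≈ 2.3116e+5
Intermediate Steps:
z = 231161 (z = 4 + 231157 = 231161)
z + (-234924 - 18730)/(85063 + 104709) = 231161 + (-234924 - 18730)/(85063 + 104709) = 231161 - 253654/189772 = 231161 - 253654*1/189772 = 231161 - 126827/94886 = 21933815819/94886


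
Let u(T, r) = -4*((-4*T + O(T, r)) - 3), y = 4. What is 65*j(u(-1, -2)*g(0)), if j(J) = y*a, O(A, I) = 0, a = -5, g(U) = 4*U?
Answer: -1300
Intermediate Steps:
u(T, r) = 12 + 16*T (u(T, r) = -4*((-4*T + 0) - 3) = -4*(-4*T - 3) = -4*(-3 - 4*T) = 12 + 16*T)
j(J) = -20 (j(J) = 4*(-5) = -20)
65*j(u(-1, -2)*g(0)) = 65*(-20) = -1300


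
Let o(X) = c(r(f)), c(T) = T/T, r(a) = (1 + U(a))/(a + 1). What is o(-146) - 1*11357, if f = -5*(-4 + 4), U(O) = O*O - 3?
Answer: -11356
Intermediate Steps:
U(O) = -3 + O**2 (U(O) = O**2 - 3 = -3 + O**2)
f = 0 (f = -5*0 = 0)
r(a) = (-2 + a**2)/(1 + a) (r(a) = (1 + (-3 + a**2))/(a + 1) = (-2 + a**2)/(1 + a))
c(T) = 1
o(X) = 1
o(-146) - 1*11357 = 1 - 1*11357 = 1 - 11357 = -11356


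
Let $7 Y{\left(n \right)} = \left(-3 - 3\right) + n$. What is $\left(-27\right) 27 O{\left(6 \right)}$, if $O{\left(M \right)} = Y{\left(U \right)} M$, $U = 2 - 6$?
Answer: $\frac{43740}{7} \approx 6248.6$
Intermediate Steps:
$U = -4$ ($U = 2 - 6 = -4$)
$Y{\left(n \right)} = - \frac{6}{7} + \frac{n}{7}$ ($Y{\left(n \right)} = \frac{\left(-3 - 3\right) + n}{7} = \frac{-6 + n}{7} = - \frac{6}{7} + \frac{n}{7}$)
$O{\left(M \right)} = - \frac{10 M}{7}$ ($O{\left(M \right)} = \left(- \frac{6}{7} + \frac{1}{7} \left(-4\right)\right) M = \left(- \frac{6}{7} - \frac{4}{7}\right) M = - \frac{10 M}{7}$)
$\left(-27\right) 27 O{\left(6 \right)} = \left(-27\right) 27 \left(\left(- \frac{10}{7}\right) 6\right) = \left(-729\right) \left(- \frac{60}{7}\right) = \frac{43740}{7}$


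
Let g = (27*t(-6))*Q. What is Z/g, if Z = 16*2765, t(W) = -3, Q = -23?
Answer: 44240/1863 ≈ 23.747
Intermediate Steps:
g = 1863 (g = (27*(-3))*(-23) = -81*(-23) = 1863)
Z = 44240
Z/g = 44240/1863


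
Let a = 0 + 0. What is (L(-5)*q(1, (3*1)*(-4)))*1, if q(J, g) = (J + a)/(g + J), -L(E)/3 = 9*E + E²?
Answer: -60/11 ≈ -5.4545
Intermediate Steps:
a = 0
L(E) = -27*E - 3*E² (L(E) = -3*(9*E + E²) = -3*(E² + 9*E) = -27*E - 3*E²)
q(J, g) = J/(J + g) (q(J, g) = (J + 0)/(g + J) = J/(J + g))
(L(-5)*q(1, (3*1)*(-4)))*1 = ((-3*(-5)*(9 - 5))*(1/(1 + (3*1)*(-4))))*1 = ((-3*(-5)*4)*(1/(1 + 3*(-4))))*1 = (60*(1/(1 - 12)))*1 = (60*(1/(-11)))*1 = (60*(1*(-1/11)))*1 = (60*(-1/11))*1 = -60/11*1 = -60/11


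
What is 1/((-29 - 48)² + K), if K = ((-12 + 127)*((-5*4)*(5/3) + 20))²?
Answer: 9/21213361 ≈ 4.2426e-7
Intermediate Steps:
K = 21160000/9 (K = (115*(-100/3 + 20))² = (115*(-40/3))² = (-4600/3)² = 21160000/9 ≈ 2.3511e+6)
1/((-29 - 48)² + K) = 1/((-29 - 48)² + 21160000/9) = 1/((-77)² + 21160000/9) = 1/(5929 + 21160000/9) = 1/(21213361/9) = 9/21213361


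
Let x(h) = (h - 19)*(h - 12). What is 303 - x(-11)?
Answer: -387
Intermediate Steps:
x(h) = (-19 + h)*(-12 + h)
303 - x(-11) = 303 - (228 + (-11)**2 - 31*(-11)) = 303 - (228 + 121 + 341) = 303 - 1*690 = 303 - 690 = -387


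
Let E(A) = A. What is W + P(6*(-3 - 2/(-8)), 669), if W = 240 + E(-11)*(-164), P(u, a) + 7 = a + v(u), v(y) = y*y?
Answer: 11913/4 ≈ 2978.3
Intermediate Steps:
v(y) = y²
P(u, a) = -7 + a + u² (P(u, a) = -7 + (a + u²) = -7 + a + u²)
W = 2044 (W = 240 - 11*(-164) = 240 + 1804 = 2044)
W + P(6*(-3 - 2/(-8)), 669) = 2044 + (-7 + 669 + (6*(-3 - 2/(-8)))²) = 2044 + (-7 + 669 + (6*(-3 - 2*(-⅛)))²) = 2044 + (-7 + 669 + (6*(-3 + ¼))²) = 2044 + (-7 + 669 + (6*(-11/4))²) = 2044 + (-7 + 669 + (-33/2)²) = 2044 + (-7 + 669 + 1089/4) = 2044 + 3737/4 = 11913/4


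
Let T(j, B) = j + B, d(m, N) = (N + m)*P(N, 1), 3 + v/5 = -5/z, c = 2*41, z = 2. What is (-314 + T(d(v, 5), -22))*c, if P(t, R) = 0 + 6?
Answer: -38622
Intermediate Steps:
P(t, R) = 6
c = 82
v = -55/2 (v = -15 + 5*(-5/2) = -15 - 25/2 = -55/2 ≈ -27.500)
d(m, N) = 6*N + 6*m (d(m, N) = (N + m)*6 = 6*N + 6*m)
T(j, B) = B + j
(-314 + T(d(v, 5), -22))*c = (-314 + (-22 + (6*5 + 6*(-55/2))))*82 = (-314 + (-22 + (30 - 165)))*82 = (-314 + (-22 - 135))*82 = (-314 - 157)*82 = -471*82 = -38622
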